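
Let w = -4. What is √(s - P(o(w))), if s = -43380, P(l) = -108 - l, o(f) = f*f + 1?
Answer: I*√43255 ≈ 207.98*I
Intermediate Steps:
o(f) = 1 + f² (o(f) = f² + 1 = 1 + f²)
√(s - P(o(w))) = √(-43380 - (-108 - (1 + (-4)²))) = √(-43380 - (-108 - (1 + 16))) = √(-43380 - (-108 - 1*17)) = √(-43380 - (-108 - 17)) = √(-43380 - 1*(-125)) = √(-43380 + 125) = √(-43255) = I*√43255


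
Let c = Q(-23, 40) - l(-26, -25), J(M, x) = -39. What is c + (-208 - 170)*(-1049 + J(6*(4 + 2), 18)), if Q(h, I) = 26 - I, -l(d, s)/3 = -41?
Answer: 411127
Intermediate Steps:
l(d, s) = 123 (l(d, s) = -3*(-41) = 123)
c = -137 (c = (26 - 1*40) - 1*123 = (26 - 40) - 123 = -14 - 123 = -137)
c + (-208 - 170)*(-1049 + J(6*(4 + 2), 18)) = -137 + (-208 - 170)*(-1049 - 39) = -137 - 378*(-1088) = -137 + 411264 = 411127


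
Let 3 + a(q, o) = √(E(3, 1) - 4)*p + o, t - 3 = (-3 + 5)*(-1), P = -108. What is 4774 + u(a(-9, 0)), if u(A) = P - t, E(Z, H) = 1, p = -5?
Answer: 4665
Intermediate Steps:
t = 1 (t = 3 + (-3 + 5)*(-1) = 3 + 2*(-1) = 3 - 2 = 1)
a(q, o) = -3 + o - 5*I*√3 (a(q, o) = -3 + (√(1 - 4)*(-5) + o) = -3 + (√(-3)*(-5) + o) = -3 + ((I*√3)*(-5) + o) = -3 + (-5*I*√3 + o) = -3 + (o - 5*I*√3) = -3 + o - 5*I*√3)
u(A) = -109 (u(A) = -108 - 1*1 = -108 - 1 = -109)
4774 + u(a(-9, 0)) = 4774 - 109 = 4665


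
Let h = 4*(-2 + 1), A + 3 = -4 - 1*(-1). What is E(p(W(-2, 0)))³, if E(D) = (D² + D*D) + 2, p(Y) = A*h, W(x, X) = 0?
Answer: 1536800264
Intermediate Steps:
A = -6 (A = -3 + (-4 - 1*(-1)) = -3 + (-4 + 1) = -3 - 3 = -6)
h = -4 (h = 4*(-1) = -4)
p(Y) = 24 (p(Y) = -6*(-4) = 24)
E(D) = 2 + 2*D² (E(D) = (D² + D²) + 2 = 2*D² + 2 = 2 + 2*D²)
E(p(W(-2, 0)))³ = (2 + 2*24²)³ = (2 + 2*576)³ = (2 + 1152)³ = 1154³ = 1536800264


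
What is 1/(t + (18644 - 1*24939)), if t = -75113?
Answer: -1/81408 ≈ -1.2284e-5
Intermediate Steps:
1/(t + (18644 - 1*24939)) = 1/(-75113 + (18644 - 1*24939)) = 1/(-75113 + (18644 - 24939)) = 1/(-75113 - 6295) = 1/(-81408) = -1/81408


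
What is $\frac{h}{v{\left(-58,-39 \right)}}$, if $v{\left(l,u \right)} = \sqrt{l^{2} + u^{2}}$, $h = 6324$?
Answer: $\frac{6324 \sqrt{4885}}{4885} \approx 90.481$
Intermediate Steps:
$\frac{h}{v{\left(-58,-39 \right)}} = \frac{6324}{\sqrt{\left(-58\right)^{2} + \left(-39\right)^{2}}} = \frac{6324}{\sqrt{3364 + 1521}} = \frac{6324}{\sqrt{4885}} = 6324 \frac{\sqrt{4885}}{4885} = \frac{6324 \sqrt{4885}}{4885}$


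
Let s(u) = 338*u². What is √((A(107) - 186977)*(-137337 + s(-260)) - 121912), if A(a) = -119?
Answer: 4*I*√265576500210 ≈ 2.0614e+6*I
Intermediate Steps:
√((A(107) - 186977)*(-137337 + s(-260)) - 121912) = √((-119 - 186977)*(-137337 + 338*(-260)²) - 121912) = √(-187096*(-137337 + 338*67600) - 121912) = √(-187096*(-137337 + 22848800) - 121912) = √(-187096*22711463 - 121912) = √(-4249223881448 - 121912) = √(-4249224003360) = 4*I*√265576500210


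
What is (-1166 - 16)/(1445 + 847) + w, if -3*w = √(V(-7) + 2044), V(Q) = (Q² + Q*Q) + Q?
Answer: -197/382 - √2135/3 ≈ -15.918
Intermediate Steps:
V(Q) = Q + 2*Q² (V(Q) = (Q² + Q²) + Q = 2*Q² + Q = Q + 2*Q²)
w = -√2135/3 (w = -√(-7*(1 + 2*(-7)) + 2044)/3 = -√(-7*(1 - 14) + 2044)/3 = -√(-7*(-13) + 2044)/3 = -√(91 + 2044)/3 = -√2135/3 ≈ -15.402)
(-1166 - 16)/(1445 + 847) + w = (-1166 - 16)/(1445 + 847) - √2135/3 = -1182/2292 - √2135/3 = -1182*1/2292 - √2135/3 = -197/382 - √2135/3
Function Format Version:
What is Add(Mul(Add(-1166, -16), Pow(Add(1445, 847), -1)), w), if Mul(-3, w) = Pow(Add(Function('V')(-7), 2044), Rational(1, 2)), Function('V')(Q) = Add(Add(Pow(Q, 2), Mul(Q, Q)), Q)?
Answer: Add(Rational(-197, 382), Mul(Rational(-1, 3), Pow(2135, Rational(1, 2)))) ≈ -15.918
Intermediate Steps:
Function('V')(Q) = Add(Q, Mul(2, Pow(Q, 2))) (Function('V')(Q) = Add(Add(Pow(Q, 2), Pow(Q, 2)), Q) = Add(Mul(2, Pow(Q, 2)), Q) = Add(Q, Mul(2, Pow(Q, 2))))
w = Mul(Rational(-1, 3), Pow(2135, Rational(1, 2))) (w = Mul(Rational(-1, 3), Pow(Add(Mul(-7, Add(1, Mul(2, -7))), 2044), Rational(1, 2))) = Mul(Rational(-1, 3), Pow(Add(Mul(-7, Add(1, -14)), 2044), Rational(1, 2))) = Mul(Rational(-1, 3), Pow(Add(Mul(-7, -13), 2044), Rational(1, 2))) = Mul(Rational(-1, 3), Pow(Add(91, 2044), Rational(1, 2))) = Mul(Rational(-1, 3), Pow(2135, Rational(1, 2))) ≈ -15.402)
Add(Mul(Add(-1166, -16), Pow(Add(1445, 847), -1)), w) = Add(Mul(Add(-1166, -16), Pow(Add(1445, 847), -1)), Mul(Rational(-1, 3), Pow(2135, Rational(1, 2)))) = Add(Mul(-1182, Pow(2292, -1)), Mul(Rational(-1, 3), Pow(2135, Rational(1, 2)))) = Add(Mul(-1182, Rational(1, 2292)), Mul(Rational(-1, 3), Pow(2135, Rational(1, 2)))) = Add(Rational(-197, 382), Mul(Rational(-1, 3), Pow(2135, Rational(1, 2))))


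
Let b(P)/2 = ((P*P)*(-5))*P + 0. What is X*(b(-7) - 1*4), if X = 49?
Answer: 167874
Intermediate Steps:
b(P) = -10*P**3 (b(P) = 2*(((P*P)*(-5))*P + 0) = 2*((P**2*(-5))*P + 0) = 2*((-5*P**2)*P + 0) = 2*(-5*P**3 + 0) = 2*(-5*P**3) = -10*P**3)
X*(b(-7) - 1*4) = 49*(-10*(-7)**3 - 1*4) = 49*(-10*(-343) - 4) = 49*(3430 - 4) = 49*3426 = 167874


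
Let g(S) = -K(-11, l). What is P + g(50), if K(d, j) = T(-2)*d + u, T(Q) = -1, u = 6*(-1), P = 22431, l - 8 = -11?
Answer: 22426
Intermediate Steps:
l = -3 (l = 8 - 11 = -3)
u = -6
K(d, j) = -6 - d (K(d, j) = -d - 6 = -6 - d)
g(S) = -5 (g(S) = -(-6 - 1*(-11)) = -(-6 + 11) = -1*5 = -5)
P + g(50) = 22431 - 5 = 22426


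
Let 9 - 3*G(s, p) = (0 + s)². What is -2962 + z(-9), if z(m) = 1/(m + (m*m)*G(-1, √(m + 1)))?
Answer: -613133/207 ≈ -2962.0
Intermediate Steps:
G(s, p) = 3 - s²/3 (G(s, p) = 3 - (0 + s)²/3 = 3 - s²/3)
z(m) = 1/(m + 8*m²/3) (z(m) = 1/(m + (m*m)*(3 - ⅓*(-1)²)) = 1/(m + m²*(3 - ⅓*1)) = 1/(m + m²*(3 - ⅓)) = 1/(m + m²*(8/3)) = 1/(m + 8*m²/3))
-2962 + z(-9) = -2962 + 3/(-9*(3 + 8*(-9))) = -2962 + 3*(-⅑)/(3 - 72) = -2962 + 3*(-⅑)/(-69) = -2962 + 3*(-⅑)*(-1/69) = -2962 + 1/207 = -613133/207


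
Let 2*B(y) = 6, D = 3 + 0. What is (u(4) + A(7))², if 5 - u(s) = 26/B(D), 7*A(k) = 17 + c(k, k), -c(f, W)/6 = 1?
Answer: 1936/441 ≈ 4.3900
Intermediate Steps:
D = 3
c(f, W) = -6 (c(f, W) = -6*1 = -6)
A(k) = 11/7 (A(k) = (17 - 6)/7 = (⅐)*11 = 11/7)
B(y) = 3 (B(y) = (½)*6 = 3)
u(s) = -11/3 (u(s) = 5 - 26/3 = -11/3)
(u(4) + A(7))² = (-11/3 + 11/7)² = (-44/21)² = 1936/441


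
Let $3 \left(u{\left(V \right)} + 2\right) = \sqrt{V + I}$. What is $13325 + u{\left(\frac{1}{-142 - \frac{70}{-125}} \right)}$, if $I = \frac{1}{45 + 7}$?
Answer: $13323 + \frac{\sqrt{9503}}{2652} \approx 13323.0$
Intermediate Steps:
$I = \frac{1}{52} \approx 0.019231$
$u{\left(V \right)} = -2 + \frac{\sqrt{\frac{1}{52} + V}}{3}$ ($u{\left(V \right)} = -2 + \frac{\sqrt{V + \frac{1}{52}}}{3} = -2 + \frac{\sqrt{\frac{1}{52} + V}}{3}$)
$13325 + u{\left(\frac{1}{-142 - \frac{70}{-125}} \right)} = 13325 - \left(2 - \frac{\sqrt{13 + \frac{676}{-142 - \frac{70}{-125}}}}{78}\right) = 13325 - \left(2 - \frac{\sqrt{13 + \frac{676}{-142 - - \frac{14}{25}}}}{78}\right) = 13325 - \left(2 - \frac{\sqrt{13 + \frac{676}{-142 + \frac{14}{25}}}}{78}\right) = 13325 - \left(2 - \frac{\sqrt{13 + \frac{676}{- \frac{3536}{25}}}}{78}\right) = 13325 - \left(2 - \frac{\sqrt{13 + 676 \left(- \frac{25}{3536}\right)}}{78}\right) = 13325 - \left(2 - \frac{\sqrt{13 - \frac{325}{68}}}{78}\right) = 13325 - \left(2 - \frac{\sqrt{\frac{559}{68}}}{78}\right) = 13325 - \left(2 - \frac{\frac{1}{34} \sqrt{9503}}{78}\right) = 13325 - \left(2 - \frac{\sqrt{9503}}{2652}\right) = 13323 + \frac{\sqrt{9503}}{2652}$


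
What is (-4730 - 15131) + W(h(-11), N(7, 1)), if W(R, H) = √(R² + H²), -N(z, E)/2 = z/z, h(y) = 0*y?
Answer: -19859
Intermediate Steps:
h(y) = 0
N(z, E) = -2 (N(z, E) = -2*z/z = -2*1 = -2)
W(R, H) = √(H² + R²)
(-4730 - 15131) + W(h(-11), N(7, 1)) = (-4730 - 15131) + √((-2)² + 0²) = -19861 + √(4 + 0) = -19861 + √4 = -19861 + 2 = -19859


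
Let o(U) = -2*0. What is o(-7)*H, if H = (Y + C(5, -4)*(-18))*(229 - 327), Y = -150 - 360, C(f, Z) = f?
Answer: 0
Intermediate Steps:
o(U) = 0
Y = -510
H = 58800 (H = (-510 + 5*(-18))*(229 - 327) = (-510 - 90)*(-98) = -600*(-98) = 58800)
o(-7)*H = 0*58800 = 0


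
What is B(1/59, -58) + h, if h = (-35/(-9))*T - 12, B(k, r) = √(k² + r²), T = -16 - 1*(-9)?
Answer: -353/9 + √11710085/59 ≈ 18.778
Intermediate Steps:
T = -7 (T = -16 + 9 = -7)
h = -353/9 (h = -35/(-9)*(-7) - 12 = -35*(-⅑)*(-7) - 12 = (35/9)*(-7) - 12 = -245/9 - 12 = -353/9 ≈ -39.222)
B(1/59, -58) + h = √((1/59)² + (-58)²) - 353/9 = √((1/59)² + 3364) - 353/9 = √(1/3481 + 3364) - 353/9 = √(11710085/3481) - 353/9 = √11710085/59 - 353/9 = -353/9 + √11710085/59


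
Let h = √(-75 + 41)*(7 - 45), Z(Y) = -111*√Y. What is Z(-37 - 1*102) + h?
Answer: I*(-111*√139 - 38*√34) ≈ -1530.2*I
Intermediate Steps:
h = -38*I*√34 (h = √(-34)*(-38) = (I*√34)*(-38) = -38*I*√34 ≈ -221.58*I)
Z(-37 - 1*102) + h = -111*√(-37 - 1*102) - 38*I*√34 = -111*√(-37 - 102) - 38*I*√34 = -111*I*√139 - 38*I*√34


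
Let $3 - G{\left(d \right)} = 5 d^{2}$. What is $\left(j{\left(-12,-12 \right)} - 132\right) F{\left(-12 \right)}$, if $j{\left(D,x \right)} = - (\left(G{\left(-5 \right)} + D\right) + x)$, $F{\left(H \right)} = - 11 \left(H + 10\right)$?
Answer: $308$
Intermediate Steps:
$F{\left(H \right)} = -110 - 11 H$ ($F{\left(H \right)} = - 11 \left(10 + H\right) = -110 - 11 H$)
$G{\left(d \right)} = 3 - 5 d^{2}$
$j{\left(D,x \right)} = 122 - D - x$ ($j{\left(D,x \right)} = - (\left(\left(3 - 5 \left(-5\right)^{2}\right) + D\right) + x) = - (\left(\left(3 - 125\right) + D\right) + x) = - (\left(-122 + D\right) + x) = - (-122 + D + x) = 122 - D - x$)
$\left(j{\left(-12,-12 \right)} - 132\right) F{\left(-12 \right)} = \left(\left(122 - -12 - -12\right) - 132\right) \left(-110 - -132\right) = \left(\left(122 + 12 + 12\right) - 132\right) \left(-110 + 132\right) = \left(146 - 132\right) 22 = 14 \cdot 22 = 308$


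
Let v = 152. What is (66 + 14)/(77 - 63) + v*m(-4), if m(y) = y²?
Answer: 17064/7 ≈ 2437.7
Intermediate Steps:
(66 + 14)/(77 - 63) + v*m(-4) = (66 + 14)/(77 - 63) + 152*(-4)² = 80/14 + 152*16 = 80*(1/14) + 2432 = 40/7 + 2432 = 17064/7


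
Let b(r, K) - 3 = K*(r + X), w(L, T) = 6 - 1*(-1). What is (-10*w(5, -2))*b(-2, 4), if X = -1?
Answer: 630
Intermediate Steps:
w(L, T) = 7 (w(L, T) = 6 + 1 = 7)
b(r, K) = 3 + K*(-1 + r) (b(r, K) = 3 + K*(r - 1) = 3 + K*(-1 + r))
(-10*w(5, -2))*b(-2, 4) = (-10*7)*(3 - 1*4 + 4*(-2)) = -70*(3 - 4 - 8) = -70*(-9) = 630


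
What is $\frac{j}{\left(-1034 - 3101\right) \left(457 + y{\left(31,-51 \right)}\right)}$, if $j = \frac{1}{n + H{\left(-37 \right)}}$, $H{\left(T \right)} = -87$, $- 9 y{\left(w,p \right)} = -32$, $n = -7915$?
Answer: $\frac{9}{137150879150} \approx 6.5621 \cdot 10^{-11}$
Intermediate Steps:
$y{\left(w,p \right)} = \frac{32}{9}$ ($y{\left(w,p \right)} = \left(- \frac{1}{9}\right) \left(-32\right) = \frac{32}{9}$)
$j = - \frac{1}{8002}$ ($j = \frac{1}{-7915 - 87} = \frac{1}{-8002} = - \frac{1}{8002} \approx -0.00012497$)
$\frac{j}{\left(-1034 - 3101\right) \left(457 + y{\left(31,-51 \right)}\right)} = - \frac{1}{8002 \left(-1034 - 3101\right) \left(457 + \frac{32}{9}\right)} = - \frac{1}{8002 \left(\left(-4135\right) \frac{4145}{9}\right)} = - \frac{1}{8002 \left(- \frac{17139575}{9}\right)} = \left(- \frac{1}{8002}\right) \left(- \frac{9}{17139575}\right) = \frac{9}{137150879150}$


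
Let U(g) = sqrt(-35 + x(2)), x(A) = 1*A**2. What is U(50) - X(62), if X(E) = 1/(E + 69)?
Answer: -1/131 + I*sqrt(31) ≈ -0.0076336 + 5.5678*I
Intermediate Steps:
X(E) = 1/(69 + E)
x(A) = A**2
U(g) = I*sqrt(31) (U(g) = sqrt(-35 + 2**2) = sqrt(-35 + 4) = sqrt(-31) = I*sqrt(31))
U(50) - X(62) = I*sqrt(31) - 1/(69 + 62) = I*sqrt(31) - 1/131 = -1/131 + I*sqrt(31)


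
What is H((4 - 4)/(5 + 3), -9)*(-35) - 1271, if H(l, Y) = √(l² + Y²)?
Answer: -1586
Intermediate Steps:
H(l, Y) = √(Y² + l²)
H((4 - 4)/(5 + 3), -9)*(-35) - 1271 = √((-9)² + ((4 - 4)/(5 + 3))²)*(-35) - 1271 = √(81 + (0/8)²)*(-35) - 1271 = √(81 + (0*(⅛))²)*(-35) - 1271 = √(81 + 0²)*(-35) - 1271 = √(81 + 0)*(-35) - 1271 = √81*(-35) - 1271 = 9*(-35) - 1271 = -315 - 1271 = -1586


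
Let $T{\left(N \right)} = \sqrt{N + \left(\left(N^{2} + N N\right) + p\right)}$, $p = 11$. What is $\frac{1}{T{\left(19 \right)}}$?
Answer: $\frac{\sqrt{47}}{188} \approx 0.036466$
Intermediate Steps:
$T{\left(N \right)} = \sqrt{11 + N + 2 N^{2}}$ ($T{\left(N \right)} = \sqrt{N + \left(\left(N^{2} + N N\right) + 11\right)} = \sqrt{N + \left(\left(N^{2} + N^{2}\right) + 11\right)} = \sqrt{N + \left(2 N^{2} + 11\right)} = \sqrt{N + \left(11 + 2 N^{2}\right)} = \sqrt{11 + N + 2 N^{2}}$)
$\frac{1}{T{\left(19 \right)}} = \frac{1}{\sqrt{11 + 19 + 2 \cdot 19^{2}}} = \frac{1}{\sqrt{11 + 19 + 2 \cdot 361}} = \frac{1}{\sqrt{11 + 19 + 722}} = \frac{1}{\sqrt{752}} = \frac{1}{4 \sqrt{47}} = \frac{\sqrt{47}}{188}$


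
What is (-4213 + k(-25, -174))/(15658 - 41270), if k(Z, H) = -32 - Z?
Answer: 1055/6403 ≈ 0.16477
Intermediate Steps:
(-4213 + k(-25, -174))/(15658 - 41270) = (-4213 + (-32 - 1*(-25)))/(15658 - 41270) = (-4213 + (-32 + 25))/(-25612) = (-4213 - 7)*(-1/25612) = -4220*(-1/25612) = 1055/6403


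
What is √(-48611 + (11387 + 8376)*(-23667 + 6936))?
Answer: 2*I*√82675841 ≈ 18185.0*I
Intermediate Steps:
√(-48611 + (11387 + 8376)*(-23667 + 6936)) = √(-48611 + 19763*(-16731)) = √(-48611 - 330654753) = √(-330703364) = 2*I*√82675841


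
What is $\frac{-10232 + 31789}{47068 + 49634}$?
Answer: $\frac{21557}{96702} \approx 0.22292$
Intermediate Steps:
$\frac{-10232 + 31789}{47068 + 49634} = \frac{21557}{96702}$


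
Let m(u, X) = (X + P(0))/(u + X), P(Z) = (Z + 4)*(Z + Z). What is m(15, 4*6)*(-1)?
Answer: -8/13 ≈ -0.61539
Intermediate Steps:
P(Z) = 2*Z*(4 + Z) (P(Z) = (4 + Z)*(2*Z) = 2*Z*(4 + Z))
m(u, X) = X/(X + u) (m(u, X) = (X + 2*0*(4 + 0))/(u + X) = (X + 2*0*4)/(X + u) = (X + 0)/(X + u) = X/(X + u))
m(15, 4*6)*(-1) = ((4*6)/(4*6 + 15))*(-1) = (24/(24 + 15))*(-1) = (24/39)*(-1) = (24*(1/39))*(-1) = (8/13)*(-1) = -8/13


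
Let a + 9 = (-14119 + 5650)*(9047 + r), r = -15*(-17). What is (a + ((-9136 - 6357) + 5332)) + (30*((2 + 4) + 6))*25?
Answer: -78779808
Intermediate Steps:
r = 255
a = -78778647 (a = -9 + (-14119 + 5650)*(9047 + 255) = -9 - 8469*9302 = -9 - 78778638 = -78778647)
(a + ((-9136 - 6357) + 5332)) + (30*((2 + 4) + 6))*25 = (-78778647 + ((-9136 - 6357) + 5332)) + (30*((2 + 4) + 6))*25 = (-78778647 + (-15493 + 5332)) + (30*(6 + 6))*25 = (-78778647 - 10161) + (30*12)*25 = -78788808 + 360*25 = -78788808 + 9000 = -78779808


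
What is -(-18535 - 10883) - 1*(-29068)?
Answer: 58486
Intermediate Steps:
-(-18535 - 10883) - 1*(-29068) = -1*(-29418) + 29068 = 29418 + 29068 = 58486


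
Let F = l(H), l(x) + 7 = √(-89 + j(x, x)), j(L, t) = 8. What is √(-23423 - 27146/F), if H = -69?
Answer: √(-92786460 + 7940205*I)/65 ≈ 6.335 + 148.33*I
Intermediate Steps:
l(x) = -7 + 9*I (l(x) = -7 + √(-89 + 8) = -7 + √(-81) = -7 + 9*I)
F = -7 + 9*I ≈ -7.0 + 9.0*I
√(-23423 - 27146/F) = √(-23423 - 27146*(-7 - 9*I)/130) = √(-23423 - 13573*(-7 - 9*I)/65)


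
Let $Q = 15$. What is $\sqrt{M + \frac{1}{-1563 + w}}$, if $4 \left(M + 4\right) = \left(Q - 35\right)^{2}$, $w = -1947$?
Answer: $\frac{\sqrt{131414010}}{1170} \approx 9.7979$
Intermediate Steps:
$M = 96$ ($M = -4 + \frac{\left(15 - 35\right)^{2}}{4} = -4 + \frac{\left(-20\right)^{2}}{4} = -4 + \frac{1}{4} \cdot 400 = -4 + 100 = 96$)
$\sqrt{M + \frac{1}{-1563 + w}} = \sqrt{96 + \frac{1}{-1563 - 1947}} = \sqrt{96 + \frac{1}{-3510}} = \sqrt{96 - \frac{1}{3510}} = \sqrt{\frac{336959}{3510}} = \frac{\sqrt{131414010}}{1170}$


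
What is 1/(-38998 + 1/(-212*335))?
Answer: -71020/2769637961 ≈ -2.5642e-5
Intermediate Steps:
1/(-38998 + 1/(-212*335)) = 1/(-38998 + 1/(-71020)) = 1/(-38998 - 1/71020) = 1/(-2769637961/71020) = -71020/2769637961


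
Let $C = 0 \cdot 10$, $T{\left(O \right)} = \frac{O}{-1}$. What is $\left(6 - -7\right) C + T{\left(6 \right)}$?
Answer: $-6$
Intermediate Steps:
$T{\left(O \right)} = - O$ ($T{\left(O \right)} = O \left(-1\right) = - O$)
$C = 0$
$\left(6 - -7\right) C + T{\left(6 \right)} = \left(6 - -7\right) 0 - 6 = \left(6 + 7\right) 0 - 6 = 13 \cdot 0 - 6 = 0 - 6 = -6$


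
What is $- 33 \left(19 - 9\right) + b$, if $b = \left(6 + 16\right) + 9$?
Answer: $-299$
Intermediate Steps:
$b = 31$ ($b = 22 + 9 = 31$)
$- 33 \left(19 - 9\right) + b = - 33 \left(19 - 9\right) + 31 = \left(-33\right) 10 + 31 = -330 + 31 = -299$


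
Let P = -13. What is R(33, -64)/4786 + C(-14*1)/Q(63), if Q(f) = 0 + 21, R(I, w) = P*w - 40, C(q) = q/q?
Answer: 10709/50253 ≈ 0.21310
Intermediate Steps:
C(q) = 1
R(I, w) = -40 - 13*w (R(I, w) = -13*w - 40 = -40 - 13*w)
Q(f) = 21
R(33, -64)/4786 + C(-14*1)/Q(63) = (-40 - 13*(-64))/4786 + 1/21 = (-40 + 832)*(1/4786) + 1*(1/21) = 792*(1/4786) + 1/21 = 396/2393 + 1/21 = 10709/50253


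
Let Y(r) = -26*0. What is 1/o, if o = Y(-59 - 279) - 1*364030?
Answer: -1/364030 ≈ -2.7470e-6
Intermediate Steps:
Y(r) = 0
o = -364030 (o = 0 - 1*364030 = 0 - 364030 = -364030)
1/o = 1/(-364030) = -1/364030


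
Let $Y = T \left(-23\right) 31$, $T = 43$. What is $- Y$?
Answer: $30659$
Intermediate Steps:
$Y = -30659$ ($Y = 43 \left(-23\right) 31 = \left(-989\right) 31 = -30659$)
$- Y = \left(-1\right) \left(-30659\right) = 30659$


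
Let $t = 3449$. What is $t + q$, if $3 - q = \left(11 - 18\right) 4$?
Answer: $3480$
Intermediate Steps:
$q = 31$ ($q = 3 - \left(11 - 18\right) 4 = 3 - \left(-7\right) 4 = 3 - -28 = 3 + 28 = 31$)
$t + q = 3449 + 31 = 3480$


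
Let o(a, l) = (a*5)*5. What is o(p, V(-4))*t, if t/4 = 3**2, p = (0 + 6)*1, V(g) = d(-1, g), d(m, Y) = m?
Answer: 5400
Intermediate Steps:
V(g) = -1
p = 6 (p = 6*1 = 6)
o(a, l) = 25*a (o(a, l) = (5*a)*5 = 25*a)
t = 36 (t = 4*3**2 = 4*9 = 36)
o(p, V(-4))*t = (25*6)*36 = 150*36 = 5400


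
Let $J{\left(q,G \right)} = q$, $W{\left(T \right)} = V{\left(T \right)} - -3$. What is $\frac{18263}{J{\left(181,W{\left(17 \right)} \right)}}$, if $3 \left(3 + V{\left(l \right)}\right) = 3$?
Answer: $\frac{18263}{181} \approx 100.9$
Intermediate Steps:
$V{\left(l \right)} = -2$ ($V{\left(l \right)} = -3 + \frac{1}{3} \cdot 3 = -3 + 1 = -2$)
$W{\left(T \right)} = 1$ ($W{\left(T \right)} = -2 - -3 = -2 + 3 = 1$)
$\frac{18263}{J{\left(181,W{\left(17 \right)} \right)}} = \frac{18263}{181}$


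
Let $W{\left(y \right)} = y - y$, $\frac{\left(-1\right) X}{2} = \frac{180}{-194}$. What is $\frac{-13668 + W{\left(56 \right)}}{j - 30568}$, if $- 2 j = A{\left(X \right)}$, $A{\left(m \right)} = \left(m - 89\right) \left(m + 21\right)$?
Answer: $\frac{257204424}{556488323} \approx 0.46219$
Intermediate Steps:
$X = \frac{180}{97}$ ($X = - 2 \frac{180}{-194} = - 2 \cdot 180 \left(- \frac{1}{194}\right) = \left(-2\right) \left(- \frac{90}{97}\right) = \frac{180}{97} \approx 1.8557$)
$W{\left(y \right)} = 0$
$A{\left(m \right)} = \left(-89 + m\right) \left(21 + m\right)$
$j = \frac{18740301}{18818}$ ($j = - \frac{-1869 + \left(\frac{180}{97}\right)^{2} - \frac{12240}{97}}{2} = - \frac{-1869 + \frac{32400}{9409} - \frac{12240}{97}}{2} = \left(- \frac{1}{2}\right) \left(- \frac{18740301}{9409}\right) = \frac{18740301}{18818} \approx 995.87$)
$\frac{-13668 + W{\left(56 \right)}}{j - 30568} = \frac{-13668 + 0}{\frac{18740301}{18818} - 30568} = - \frac{13668}{- \frac{556488323}{18818}} = \left(-13668\right) \left(- \frac{18818}{556488323}\right) = \frac{257204424}{556488323}$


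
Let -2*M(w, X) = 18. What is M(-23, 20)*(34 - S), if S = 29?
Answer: -45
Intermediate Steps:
M(w, X) = -9 (M(w, X) = -½*18 = -9)
M(-23, 20)*(34 - S) = -9*(34 - 1*29) = -9*(34 - 29) = -9*5 = -45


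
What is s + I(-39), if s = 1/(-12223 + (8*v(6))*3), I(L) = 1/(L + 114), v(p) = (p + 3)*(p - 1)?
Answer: 11068/835725 ≈ 0.013244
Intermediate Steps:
v(p) = (-1 + p)*(3 + p) (v(p) = (3 + p)*(-1 + p) = (-1 + p)*(3 + p))
I(L) = 1/(114 + L)
s = -1/11143 (s = 1/(-12223 + (8*(-3 + 6**2 + 2*6))*3) = 1/(-12223 + (8*(-3 + 36 + 12))*3) = 1/(-12223 + (8*45)*3) = 1/(-12223 + 360*3) = 1/(-12223 + 1080) = 1/(-11143) = -1/11143 ≈ -8.9742e-5)
s + I(-39) = -1/11143 + 1/(114 - 39) = -1/11143 + 1/75 = 11068/835725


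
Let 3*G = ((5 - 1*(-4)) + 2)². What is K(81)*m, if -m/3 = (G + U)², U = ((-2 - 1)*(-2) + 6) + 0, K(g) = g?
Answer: -665523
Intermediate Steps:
U = 12 (U = (-3*(-2) + 6) + 0 = (6 + 6) + 0 = 12 + 0 = 12)
G = 121/3 (G = ((5 - 1*(-4)) + 2)²/3 = ((5 + 4) + 2)²/3 = (9 + 2)²/3 = (⅓)*11² = (⅓)*121 = 121/3 ≈ 40.333)
m = -24649/3 (m = -3*(121/3 + 12)² = -3*(157/3)² = -3*24649/9 = -24649/3 ≈ -8216.3)
K(81)*m = 81*(-24649/3) = -665523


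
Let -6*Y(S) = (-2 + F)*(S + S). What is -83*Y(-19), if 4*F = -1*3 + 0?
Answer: 17347/12 ≈ 1445.6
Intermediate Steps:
F = -¾ (F = (-1*3 + 0)/4 = (-3 + 0)/4 = (¼)*(-3) = -¾ ≈ -0.75000)
Y(S) = 11*S/12 (Y(S) = -(-2 - ¾)*(S + S)/6 = -(-11)*2*S/24 = -(-11)*S/12 = 11*S/12)
-83*Y(-19) = -913*(-19)/12 = -83*(-209/12) = 17347/12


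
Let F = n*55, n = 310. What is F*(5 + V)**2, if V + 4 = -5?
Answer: 272800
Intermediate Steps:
F = 17050 (F = 310*55 = 17050)
V = -9 (V = -4 - 5 = -9)
F*(5 + V)**2 = 17050*(5 - 9)**2 = 17050*(-4)**2 = 17050*16 = 272800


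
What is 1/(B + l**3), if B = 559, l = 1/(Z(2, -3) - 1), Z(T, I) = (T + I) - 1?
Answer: 27/15092 ≈ 0.0017890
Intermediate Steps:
Z(T, I) = -1 + I + T (Z(T, I) = (I + T) - 1 = -1 + I + T)
l = -1/3 (l = 1/((-1 - 3 + 2) - 1) = 1/(-2 - 1) = 1/(-3) = -1/3 ≈ -0.33333)
1/(B + l**3) = 1/(559 + (-1/3)**3) = 1/(559 - 1/27) = 1/(15092/27) = 27/15092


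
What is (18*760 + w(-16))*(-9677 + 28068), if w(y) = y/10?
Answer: 1257797272/5 ≈ 2.5156e+8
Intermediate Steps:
w(y) = y/10 (w(y) = y*(1/10) = y/10)
(18*760 + w(-16))*(-9677 + 28068) = (18*760 + (1/10)*(-16))*(-9677 + 28068) = (13680 - 8/5)*18391 = (68392/5)*18391 = 1257797272/5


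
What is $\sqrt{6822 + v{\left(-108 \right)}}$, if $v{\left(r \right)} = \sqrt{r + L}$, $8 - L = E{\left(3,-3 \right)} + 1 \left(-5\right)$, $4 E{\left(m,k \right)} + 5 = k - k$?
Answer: $\frac{\sqrt{27288 + 10 i \sqrt{15}}}{2} \approx 82.595 + 0.058614 i$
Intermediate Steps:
$E{\left(m,k \right)} = - \frac{5}{4}$ ($E{\left(m,k \right)} = - \frac{5}{4} + \frac{k - k}{4} = - \frac{5}{4} + \frac{1}{4} \cdot 0 = - \frac{5}{4} + 0 = - \frac{5}{4}$)
$L = \frac{57}{4}$ ($L = 8 - \left(- \frac{5}{4} + 1 \left(-5\right)\right) = 8 - \left(- \frac{5}{4} - 5\right) = 8 - - \frac{25}{4} = 8 + \frac{25}{4} = \frac{57}{4} \approx 14.25$)
$v{\left(r \right)} = \sqrt{\frac{57}{4} + r}$ ($v{\left(r \right)} = \sqrt{r + \frac{57}{4}} = \sqrt{\frac{57}{4} + r}$)
$\sqrt{6822 + v{\left(-108 \right)}} = \sqrt{6822 + \frac{\sqrt{57 + 4 \left(-108\right)}}{2}} = \sqrt{6822 + \frac{\sqrt{57 - 432}}{2}} = \sqrt{6822 + \frac{\sqrt{-375}}{2}} = \sqrt{6822 + \frac{5 i \sqrt{15}}{2}}$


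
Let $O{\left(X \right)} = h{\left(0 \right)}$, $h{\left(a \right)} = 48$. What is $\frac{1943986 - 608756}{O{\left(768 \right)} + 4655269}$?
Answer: $\frac{1335230}{4655317} \approx 0.28682$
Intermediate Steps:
$O{\left(X \right)} = 48$
$\frac{1943986 - 608756}{O{\left(768 \right)} + 4655269} = \frac{1943986 - 608756}{48 + 4655269} = \frac{1335230}{4655317}$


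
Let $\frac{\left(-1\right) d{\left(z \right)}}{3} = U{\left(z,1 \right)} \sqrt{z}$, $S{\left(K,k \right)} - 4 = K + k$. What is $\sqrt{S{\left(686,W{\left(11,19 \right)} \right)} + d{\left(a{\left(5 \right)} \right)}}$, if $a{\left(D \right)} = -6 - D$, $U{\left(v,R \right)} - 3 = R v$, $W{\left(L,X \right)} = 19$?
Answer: $\sqrt{709 + 24 i \sqrt{11}} \approx 26.669 + 1.4924 i$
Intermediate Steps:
$U{\left(v,R \right)} = 3 + R v$
$S{\left(K,k \right)} = 4 + K + k$ ($S{\left(K,k \right)} = 4 + \left(K + k\right) = 4 + K + k$)
$d{\left(z \right)} = - 3 \sqrt{z} \left(3 + z\right)$ ($d{\left(z \right)} = - 3 \left(3 + 1 z\right) \sqrt{z} = - 3 \left(3 + z\right) \sqrt{z} = - 3 \sqrt{z} \left(3 + z\right)$)
$\sqrt{S{\left(686,W{\left(11,19 \right)} \right)} + d{\left(a{\left(5 \right)} \right)}} = \sqrt{\left(4 + 686 + 19\right) + 3 \sqrt{-6 - 5} \left(-3 - \left(-6 - 5\right)\right)} = \sqrt{709 + 3 \sqrt{-6 - 5} \left(-3 - \left(-6 - 5\right)\right)} = \sqrt{709 + 3 \sqrt{-11} \left(-3 - -11\right)} = \sqrt{709 + 3 i \sqrt{11} \left(-3 + 11\right)} = \sqrt{709 + 3 i \sqrt{11} \cdot 8} = \sqrt{709 + 24 i \sqrt{11}}$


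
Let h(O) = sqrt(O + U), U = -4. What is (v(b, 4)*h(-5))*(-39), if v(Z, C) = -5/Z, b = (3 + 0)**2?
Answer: 65*I ≈ 65.0*I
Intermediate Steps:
h(O) = sqrt(-4 + O) (h(O) = sqrt(O - 4) = sqrt(-4 + O))
b = 9 (b = 3**2 = 9)
v(Z, C) = -5/Z
(v(b, 4)*h(-5))*(-39) = ((-5/9)*sqrt(-4 - 5))*(-39) = ((-5*1/9)*sqrt(-9))*(-39) = -5*I/3*(-39) = 65*I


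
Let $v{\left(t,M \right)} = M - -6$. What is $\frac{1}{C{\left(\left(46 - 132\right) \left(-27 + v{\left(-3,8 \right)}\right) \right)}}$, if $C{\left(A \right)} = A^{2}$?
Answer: $\frac{1}{1249924} \approx 8.0005 \cdot 10^{-7}$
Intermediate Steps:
$v{\left(t,M \right)} = 6 + M$ ($v{\left(t,M \right)} = M + 6 = 6 + M$)
$\frac{1}{C{\left(\left(46 - 132\right) \left(-27 + v{\left(-3,8 \right)}\right) \right)}} = \frac{1}{\left(\left(46 - 132\right) \left(-27 + \left(6 + 8\right)\right)\right)^{2}} = \frac{1}{\left(- 86 \left(-27 + 14\right)\right)^{2}} = \frac{1}{\left(\left(-86\right) \left(-13\right)\right)^{2}} = \frac{1}{1118^{2}} = \frac{1}{1249924}$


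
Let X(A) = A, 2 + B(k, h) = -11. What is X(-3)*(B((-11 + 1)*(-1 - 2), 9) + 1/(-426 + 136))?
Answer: 11313/290 ≈ 39.010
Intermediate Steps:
B(k, h) = -13 (B(k, h) = -2 - 11 = -13)
X(-3)*(B((-11 + 1)*(-1 - 2), 9) + 1/(-426 + 136)) = -3*(-13 + 1/(-426 + 136)) = -3*(-13 + 1/(-290)) = -3*(-13 - 1/290) = -3*(-3771/290) = 11313/290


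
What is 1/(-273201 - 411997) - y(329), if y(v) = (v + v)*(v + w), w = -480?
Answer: 68079902883/685198 ≈ 99358.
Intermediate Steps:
y(v) = 2*v*(-480 + v) (y(v) = (v + v)*(v - 480) = (2*v)*(-480 + v) = 2*v*(-480 + v))
1/(-273201 - 411997) - y(329) = 1/(-273201 - 411997) - 2*329*(-480 + 329) = 1/(-685198) - 2*329*(-151) = -1/685198 - 1*(-99358) = -1/685198 + 99358 = 68079902883/685198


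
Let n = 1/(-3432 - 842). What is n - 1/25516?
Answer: -14895/54527692 ≈ -0.00027316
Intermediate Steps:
n = -1/4274 (n = 1/(-4274) = -1/4274 ≈ -0.00023397)
n - 1/25516 = -1/4274 - 1/25516 = -14895/54527692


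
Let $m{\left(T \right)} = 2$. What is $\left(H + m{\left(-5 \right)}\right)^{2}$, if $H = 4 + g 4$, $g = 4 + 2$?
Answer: $900$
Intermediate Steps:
$g = 6$
$H = 28$ ($H = 4 + 6 \cdot 4 = 4 + 24 = 28$)
$\left(H + m{\left(-5 \right)}\right)^{2} = \left(28 + 2\right)^{2} = 30^{2} = 900$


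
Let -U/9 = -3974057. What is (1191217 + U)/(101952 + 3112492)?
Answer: 18478865/1607222 ≈ 11.497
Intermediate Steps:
U = 35766513 (U = -9*(-3974057) = 35766513)
(1191217 + U)/(101952 + 3112492) = (1191217 + 35766513)/(101952 + 3112492) = 36957730/3214444 = 36957730*(1/3214444) = 18478865/1607222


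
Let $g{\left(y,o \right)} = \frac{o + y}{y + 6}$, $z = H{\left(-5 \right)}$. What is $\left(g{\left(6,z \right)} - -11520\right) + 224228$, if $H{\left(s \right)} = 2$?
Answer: $\frac{707246}{3} \approx 2.3575 \cdot 10^{5}$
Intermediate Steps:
$z = 2$
$g{\left(y,o \right)} = \frac{o + y}{6 + y}$
$\left(g{\left(6,z \right)} - -11520\right) + 224228 = \left(\frac{2 + 6}{6 + 6} - -11520\right) + 224228 = \left(\frac{1}{12} \cdot 8 + 11520\right) + 224228 = \left(\frac{2}{3} + 11520\right) + 224228 = \frac{34562}{3} + 224228 = \frac{707246}{3}$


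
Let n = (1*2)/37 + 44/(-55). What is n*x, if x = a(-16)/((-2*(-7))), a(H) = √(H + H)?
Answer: -276*I*√2/1295 ≈ -0.30141*I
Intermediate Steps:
a(H) = √2*√H (a(H) = √(2*H) = √2*√H)
x = 2*I*√2/7 (x = (√2*√(-16))/((-2*(-7))) = (√2*(4*I))/14 = (4*I*√2)*(1/14) = 2*I*√2/7 ≈ 0.40406*I)
n = -138/185 (n = 2*(1/37) + 44*(-1/55) = 2/37 - ⅘ = -138/185 ≈ -0.74595)
n*x = -276*I*√2/1295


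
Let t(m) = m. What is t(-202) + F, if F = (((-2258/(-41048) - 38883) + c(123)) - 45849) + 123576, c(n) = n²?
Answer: 1103597133/20524 ≈ 53771.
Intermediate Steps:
F = 1107742981/20524 (F = (((-2258/(-41048) - 38883) + 123²) - 45849) + 123576 = (((-2258*(-1/41048) - 38883) + 15129) - 45849) + 123576 = (((1129/20524 - 38883) + 15129) - 45849) + 123576 = ((-798033563/20524 + 15129) - 45849) + 123576 = (-487525967/20524 - 45849) + 123576 = -1428530843/20524 + 123576 = 1107742981/20524 ≈ 53973.)
t(-202) + F = -202 + 1107742981/20524 = 1103597133/20524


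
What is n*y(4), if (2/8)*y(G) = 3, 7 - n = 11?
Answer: -48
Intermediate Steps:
n = -4 (n = 7 - 1*11 = 7 - 11 = -4)
y(G) = 12 (y(G) = 4*3 = 12)
n*y(4) = -4*12 = -48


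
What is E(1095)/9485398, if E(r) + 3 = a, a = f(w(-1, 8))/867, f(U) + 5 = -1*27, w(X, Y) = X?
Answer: -2633/8223840066 ≈ -3.2017e-7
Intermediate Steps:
f(U) = -32 (f(U) = -5 - 1*27 = -5 - 27 = -32)
a = -32/867 ≈ -0.036909
E(r) = -2633/867 (E(r) = -3 - 32/867 = -2633/867)
E(1095)/9485398 = -2633/867/9485398 = -2633/867*1/9485398 = -2633/8223840066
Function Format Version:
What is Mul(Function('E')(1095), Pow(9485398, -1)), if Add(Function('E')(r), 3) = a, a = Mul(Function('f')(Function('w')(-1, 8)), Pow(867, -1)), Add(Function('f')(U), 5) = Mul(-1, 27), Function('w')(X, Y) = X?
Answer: Rational(-2633, 8223840066) ≈ -3.2017e-7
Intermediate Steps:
Function('f')(U) = -32 (Function('f')(U) = Add(-5, Mul(-1, 27)) = Add(-5, -27) = -32)
a = Rational(-32, 867) (a = Mul(-32, Pow(867, -1)) = Mul(-32, Rational(1, 867)) = Rational(-32, 867) ≈ -0.036909)
Function('E')(r) = Rational(-2633, 867) (Function('E')(r) = Add(-3, Rational(-32, 867)) = Rational(-2633, 867))
Mul(Function('E')(1095), Pow(9485398, -1)) = Mul(Rational(-2633, 867), Pow(9485398, -1)) = Mul(Rational(-2633, 867), Rational(1, 9485398)) = Rational(-2633, 8223840066)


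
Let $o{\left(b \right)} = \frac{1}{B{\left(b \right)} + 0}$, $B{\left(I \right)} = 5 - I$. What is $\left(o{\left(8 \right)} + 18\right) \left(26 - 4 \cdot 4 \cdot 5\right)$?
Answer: $-954$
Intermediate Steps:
$o{\left(b \right)} = \frac{1}{5 - b}$ ($o{\left(b \right)} = \frac{1}{\left(5 - b\right) + 0} = \frac{1}{5 - b}$)
$\left(o{\left(8 \right)} + 18\right) \left(26 - 4 \cdot 4 \cdot 5\right) = \left(- \frac{1}{-5 + 8} + 18\right) \left(26 - 4 \cdot 4 \cdot 5\right) = \left(- \frac{1}{3} + 18\right) \left(26 - 16 \cdot 5\right) = \left(\left(-1\right) \frac{1}{3} + 18\right) \left(26 - 80\right) = \left(- \frac{1}{3} + 18\right) \left(26 - 80\right) = \frac{53}{3} \left(-54\right) = -954$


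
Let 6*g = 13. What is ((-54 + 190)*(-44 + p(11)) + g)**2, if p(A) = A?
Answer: 724417225/36 ≈ 2.0123e+7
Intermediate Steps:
g = 13/6 (g = (1/6)*13 = 13/6 ≈ 2.1667)
((-54 + 190)*(-44 + p(11)) + g)**2 = ((-54 + 190)*(-44 + 11) + 13/6)**2 = (136*(-33) + 13/6)**2 = (-4488 + 13/6)**2 = (-26915/6)**2 = 724417225/36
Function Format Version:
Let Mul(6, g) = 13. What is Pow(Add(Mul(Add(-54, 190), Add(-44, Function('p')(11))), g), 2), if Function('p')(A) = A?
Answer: Rational(724417225, 36) ≈ 2.0123e+7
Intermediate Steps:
g = Rational(13, 6) (g = Mul(Rational(1, 6), 13) = Rational(13, 6) ≈ 2.1667)
Pow(Add(Mul(Add(-54, 190), Add(-44, Function('p')(11))), g), 2) = Pow(Add(Mul(Add(-54, 190), Add(-44, 11)), Rational(13, 6)), 2) = Pow(Add(Mul(136, -33), Rational(13, 6)), 2) = Pow(Add(-4488, Rational(13, 6)), 2) = Pow(Rational(-26915, 6), 2) = Rational(724417225, 36)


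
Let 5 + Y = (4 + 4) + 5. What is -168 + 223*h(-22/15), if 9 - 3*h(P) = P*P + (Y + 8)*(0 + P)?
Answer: 1407683/675 ≈ 2085.5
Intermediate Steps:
Y = 8 (Y = -5 + ((4 + 4) + 5) = -5 + (8 + 5) = -5 + 13 = 8)
h(P) = 3 - 16*P/3 - P²/3 (h(P) = 3 - (P*P + (8 + 8)*(0 + P))/3 = 3 - (P² + 16*P)/3 = 3 + (-16*P/3 - P²/3) = 3 - 16*P/3 - P²/3)
-168 + 223*h(-22/15) = -168 + 223*(3 - (-352)/(3*15) - (-22/15)²/3) = -168 + 223*(3 - (-352)/(3*15) - (-22*1/15)²/3) = -168 + 223*(3 - 16/3*(-22/15) - (-22/15)²/3) = -168 + 223*(3 + 352/45 - ⅓*484/225) = -168 + 223*(3 + 352/45 - 484/675) = -168 + 223*(6821/675) = -168 + 1521083/675 = 1407683/675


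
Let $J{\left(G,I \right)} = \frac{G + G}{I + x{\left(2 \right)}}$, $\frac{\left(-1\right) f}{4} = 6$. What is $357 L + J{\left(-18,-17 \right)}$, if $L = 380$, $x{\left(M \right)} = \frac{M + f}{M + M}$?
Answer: $\frac{678308}{5} \approx 1.3566 \cdot 10^{5}$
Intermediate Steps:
$f = -24$ ($f = \left(-4\right) 6 = -24$)
$x{\left(M \right)} = \frac{-24 + M}{2 M}$ ($x{\left(M \right)} = \frac{M - 24}{M + M} = \frac{-24 + M}{2 M}$)
$J{\left(G,I \right)} = \frac{2 G}{- \frac{11}{2} + I}$ ($J{\left(G,I \right)} = \frac{G + G}{I + \frac{-24 + 2}{2 \cdot 2}} = \frac{2 G}{I + \frac{1}{2} \cdot \frac{1}{2} \left(-22\right)} = \frac{2 G}{I - \frac{11}{2}} = \frac{2 G}{- \frac{11}{2} + I}$)
$357 L + J{\left(-18,-17 \right)} = 357 \cdot 380 + 4 \left(-18\right) \frac{1}{-11 + 2 \left(-17\right)} = 135660 + 4 \left(-18\right) \frac{1}{-11 - 34} = 135660 + 4 \left(-18\right) \frac{1}{-45} = 135660 + 4 \left(-18\right) \left(- \frac{1}{45}\right) = 135660 + \frac{8}{5} = \frac{678308}{5}$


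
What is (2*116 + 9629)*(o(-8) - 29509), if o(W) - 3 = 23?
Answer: -290731863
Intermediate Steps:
o(W) = 26 (o(W) = 3 + 23 = 26)
(2*116 + 9629)*(o(-8) - 29509) = (2*116 + 9629)*(26 - 29509) = (232 + 9629)*(-29483) = 9861*(-29483) = -290731863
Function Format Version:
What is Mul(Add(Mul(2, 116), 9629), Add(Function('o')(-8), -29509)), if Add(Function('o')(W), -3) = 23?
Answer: -290731863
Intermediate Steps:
Function('o')(W) = 26 (Function('o')(W) = Add(3, 23) = 26)
Mul(Add(Mul(2, 116), 9629), Add(Function('o')(-8), -29509)) = Mul(Add(Mul(2, 116), 9629), Add(26, -29509)) = Mul(Add(232, 9629), -29483) = Mul(9861, -29483) = -290731863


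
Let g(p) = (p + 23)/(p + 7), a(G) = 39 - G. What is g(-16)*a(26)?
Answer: -91/9 ≈ -10.111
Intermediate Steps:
g(p) = (23 + p)/(7 + p)
g(-16)*a(26) = ((23 - 16)/(7 - 16))*(39 - 1*26) = (7/(-9))*(39 - 26) = -1/9*7*13 = -7/9*13 = -91/9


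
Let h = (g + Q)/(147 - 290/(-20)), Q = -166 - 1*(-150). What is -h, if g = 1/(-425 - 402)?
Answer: 26466/267121 ≈ 0.099079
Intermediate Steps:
g = -1/827 (g = 1/(-827) = -1/827 ≈ -0.0012092)
Q = -16 (Q = -166 + 150 = -16)
h = -26466/267121 (h = (-1/827 - 16)/(147 - 290/(-20)) = -13233/(827*(147 - 290*(-1/20))) = -13233/(827*(147 + 29/2)) = -13233/(827*323/2) = -13233/827*2/323 = -26466/267121 ≈ -0.099079)
-h = -1*(-26466/267121) = 26466/267121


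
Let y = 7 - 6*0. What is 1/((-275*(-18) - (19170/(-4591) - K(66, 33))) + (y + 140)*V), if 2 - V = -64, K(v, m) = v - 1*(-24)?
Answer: 4591/67699692 ≈ 6.7814e-5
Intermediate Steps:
y = 7 (y = 7 + 0 = 7)
K(v, m) = 24 + v (K(v, m) = v + 24 = 24 + v)
V = 66 (V = 2 - 1*(-64) = 2 + 64 = 66)
1/((-275*(-18) - (19170/(-4591) - K(66, 33))) + (y + 140)*V) = 1/((-275*(-18) - (19170/(-4591) - (24 + 66))) + (7 + 140)*66) = 1/((4950 - (19170*(-1/4591) - 1*90)) + 147*66) = 1/((4950 - (-19170/4591 - 90)) + 9702) = 1/((4950 - 1*(-432360/4591)) + 9702) = 1/((4950 + 432360/4591) + 9702) = 1/(23157810/4591 + 9702) = 1/(67699692/4591) = 4591/67699692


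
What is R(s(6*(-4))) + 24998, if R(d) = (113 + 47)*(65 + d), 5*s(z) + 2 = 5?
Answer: 35494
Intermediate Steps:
s(z) = ⅗ (s(z) = -⅖ + (⅕)*5 = -⅖ + 1 = ⅗)
R(d) = 10400 + 160*d (R(d) = 160*(65 + d) = 10400 + 160*d)
R(s(6*(-4))) + 24998 = (10400 + 160*(⅗)) + 24998 = (10400 + 96) + 24998 = 10496 + 24998 = 35494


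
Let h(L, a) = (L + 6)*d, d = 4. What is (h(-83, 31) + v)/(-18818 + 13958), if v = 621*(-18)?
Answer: 5743/2430 ≈ 2.3634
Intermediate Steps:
v = -11178
h(L, a) = 24 + 4*L (h(L, a) = (L + 6)*4 = (6 + L)*4 = 24 + 4*L)
(h(-83, 31) + v)/(-18818 + 13958) = ((24 + 4*(-83)) - 11178)/(-18818 + 13958) = ((24 - 332) - 11178)/(-4860) = (-308 - 11178)*(-1/4860) = -11486*(-1/4860) = 5743/2430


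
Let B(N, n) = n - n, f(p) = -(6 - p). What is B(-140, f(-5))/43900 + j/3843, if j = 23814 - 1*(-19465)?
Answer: 43279/3843 ≈ 11.262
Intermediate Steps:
f(p) = -6 + p
B(N, n) = 0
j = 43279 (j = 23814 + 19465 = 43279)
B(-140, f(-5))/43900 + j/3843 = 0/43900 + 43279/3843 = 0*(1/43900) + 43279*(1/3843) = 0 + 43279/3843 = 43279/3843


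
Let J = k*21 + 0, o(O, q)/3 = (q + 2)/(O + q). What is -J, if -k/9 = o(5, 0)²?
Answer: 6804/25 ≈ 272.16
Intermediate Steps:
o(O, q) = 3*(2 + q)/(O + q) (o(O, q) = 3*((q + 2)/(O + q)) = 3*((2 + q)/(O + q)) = 3*(2 + q)/(O + q))
k = -324/25 (k = -9*9*(2 + 0)²/(5 + 0)² = -9*(3*2/5)² = -9*(3*(⅕)*2)² = -9*(6/5)² = -9*36/25 = -324/25 ≈ -12.960)
J = -6804/25 (J = -324/25*21 + 0 = -6804/25 + 0 = -6804/25 ≈ -272.16)
-J = -1*(-6804/25) = 6804/25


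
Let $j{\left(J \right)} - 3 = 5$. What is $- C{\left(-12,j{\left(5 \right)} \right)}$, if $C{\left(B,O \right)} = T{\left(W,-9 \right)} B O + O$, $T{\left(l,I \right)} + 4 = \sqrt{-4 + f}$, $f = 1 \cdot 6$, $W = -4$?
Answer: $-392 + 96 \sqrt{2} \approx -256.24$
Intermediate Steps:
$j{\left(J \right)} = 8$ ($j{\left(J \right)} = 3 + 5 = 8$)
$f = 6$
$T{\left(l,I \right)} = -4 + \sqrt{2}$ ($T{\left(l,I \right)} = -4 + \sqrt{-4 + 6} = -4 + \sqrt{2}$)
$C{\left(B,O \right)} = O + B O \left(-4 + \sqrt{2}\right)$ ($C{\left(B,O \right)} = \left(-4 + \sqrt{2}\right) B O + O = B \left(-4 + \sqrt{2}\right) O + O = B O \left(-4 + \sqrt{2}\right) + O = O + B O \left(-4 + \sqrt{2}\right)$)
$- C{\left(-12,j{\left(5 \right)} \right)} = - \left(-1\right) 8 \left(-1 - 12 \left(4 - \sqrt{2}\right)\right) = - \left(-1\right) 8 \left(-1 - \left(48 - 12 \sqrt{2}\right)\right) = - \left(-1\right) 8 \left(-49 + 12 \sqrt{2}\right) = - (392 - 96 \sqrt{2}) = -392 + 96 \sqrt{2}$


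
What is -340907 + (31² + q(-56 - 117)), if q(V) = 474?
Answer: -339472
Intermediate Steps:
-340907 + (31² + q(-56 - 117)) = -340907 + (31² + 474) = -340907 + (961 + 474) = -340907 + 1435 = -339472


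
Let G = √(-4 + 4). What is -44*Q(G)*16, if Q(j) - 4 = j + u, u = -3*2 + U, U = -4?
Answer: 4224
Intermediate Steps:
G = 0 (G = √0 = 0)
u = -10 (u = -3*2 - 4 = -6 - 4 = -10)
Q(j) = -6 + j (Q(j) = 4 + (j - 10) = 4 + (-10 + j) = -6 + j)
-44*Q(G)*16 = -44*(-6 + 0)*16 = -44*(-6)*16 = 264*16 = 4224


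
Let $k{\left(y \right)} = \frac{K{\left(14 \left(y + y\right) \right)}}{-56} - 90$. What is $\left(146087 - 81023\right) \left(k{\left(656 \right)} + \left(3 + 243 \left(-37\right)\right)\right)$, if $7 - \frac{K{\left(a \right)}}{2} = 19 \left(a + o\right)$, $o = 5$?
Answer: $\frac{1543578336}{7} \approx 2.2051 \cdot 10^{8}$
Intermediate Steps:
$K{\left(a \right)} = -176 - 38 a$ ($K{\left(a \right)} = 14 - 2 \cdot 19 \left(a + 5\right) = 14 - 2 \cdot 19 \left(5 + a\right) = 14 - 2 \left(95 + 19 a\right) = 14 - \left(190 + 38 a\right) = -176 - 38 a$)
$k{\left(y \right)} = - \frac{608}{7} + 19 y$ ($k{\left(y \right)} = \frac{-176 - 38 \cdot 14 \left(y + y\right)}{-56} - 90 = \left(-176 - 38 \cdot 14 \cdot 2 y\right) \left(- \frac{1}{56}\right) - 90 = \left(-176 - 38 \cdot 28 y\right) \left(- \frac{1}{56}\right) - 90 = \left(-176 - 1064 y\right) \left(- \frac{1}{56}\right) - 90 = \left(\frac{22}{7} + 19 y\right) - 90 = - \frac{608}{7} + 19 y$)
$\left(146087 - 81023\right) \left(k{\left(656 \right)} + \left(3 + 243 \left(-37\right)\right)\right) = \left(146087 - 81023\right) \left(\left(- \frac{608}{7} + 19 \cdot 656\right) + \left(3 + 243 \left(-37\right)\right)\right) = 65064 \left(\left(- \frac{608}{7} + 12464\right) + \left(3 - 8991\right)\right) = 65064 \left(\frac{86640}{7} - 8988\right) = 65064 \cdot \frac{23724}{7} = \frac{1543578336}{7}$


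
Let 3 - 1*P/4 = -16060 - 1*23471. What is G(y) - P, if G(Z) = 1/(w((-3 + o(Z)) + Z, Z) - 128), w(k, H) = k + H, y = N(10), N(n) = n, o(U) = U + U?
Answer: -14390377/91 ≈ -1.5814e+5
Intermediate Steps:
o(U) = 2*U
y = 10
w(k, H) = H + k
G(Z) = 1/(-131 + 4*Z) (G(Z) = 1/((Z + ((-3 + 2*Z) + Z)) - 128) = 1/((Z + (-3 + 3*Z)) - 128) = 1/((-3 + 4*Z) - 128) = 1/(-131 + 4*Z))
P = 158136 (P = 12 - 4*(-16060 - 1*23471) = 12 - 4*(-16060 - 23471) = 12 - 4*(-39531) = 12 + 158124 = 158136)
G(y) - P = 1/(-131 + 4*10) - 1*158136 = 1/(-131 + 40) - 158136 = 1/(-91) - 158136 = -1/91 - 158136 = -14390377/91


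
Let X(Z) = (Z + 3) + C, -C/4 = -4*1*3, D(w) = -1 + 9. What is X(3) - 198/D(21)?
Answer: 117/4 ≈ 29.250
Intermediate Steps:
D(w) = 8
C = 48 (C = -4*(-4*1)*3 = -(-16)*3 = -4*(-12) = 48)
X(Z) = 51 + Z (X(Z) = (Z + 3) + 48 = (3 + Z) + 48 = 51 + Z)
X(3) - 198/D(21) = (51 + 3) - 198/8 = 54 - 198*1/8 = 54 - 99/4 = 117/4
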